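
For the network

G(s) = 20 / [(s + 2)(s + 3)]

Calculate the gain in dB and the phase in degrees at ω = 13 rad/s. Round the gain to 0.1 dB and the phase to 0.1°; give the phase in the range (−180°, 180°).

At s = jω = j13:
pole (s+2): 2 + j13 → |·| = √(2²+13²) = √173 ≈ 13.153, ∠ = arctan(13/2) ≈ 81.25°
pole (s+3): 3 + j13 → |·| = √(3²+13²) = √178 ≈ 13.342, ∠ = arctan(13/3) ≈ 77.01°
|G| = 20 / 175.49 ≈ 0.11397
Gain = 20 log₁₀(0.11397) ≈ -18.86 dB
∠G = 0.00° − 158.26° = -158.26°

-18.9 dB, -158.3°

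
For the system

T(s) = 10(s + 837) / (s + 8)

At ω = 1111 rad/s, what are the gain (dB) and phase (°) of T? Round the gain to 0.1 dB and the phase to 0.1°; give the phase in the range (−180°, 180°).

At s = jω = j1111:
zero (s+837): 837 + j1111 → |·| = √(837²+1111²) = √1934890 ≈ 1391, ∠ = arctan(1111/837) ≈ 53.01°
pole (s+8): 8 + j1111 → |·| = √(8²+1111²) = √1234385 ≈ 1111, ∠ = arctan(1111/8) ≈ 89.59°
|T| = 10 · 1391 / 1111 ≈ 12.52
Gain = 20 log₁₀(12.52) ≈ 21.95 dB
∠T = 53.01° − 89.59° = -36.58°

22.0 dB, -36.6°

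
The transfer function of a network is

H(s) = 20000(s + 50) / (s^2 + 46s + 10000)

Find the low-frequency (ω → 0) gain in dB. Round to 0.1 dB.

H(0) = 20000·50 / 10000 = 100
20 log₁₀(100) ≈ 40.00 dB

40.0 dB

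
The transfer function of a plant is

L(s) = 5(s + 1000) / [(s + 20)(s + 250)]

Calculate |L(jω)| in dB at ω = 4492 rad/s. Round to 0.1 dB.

-58.9 dB

At s = jω = j4492:
zero (s+1000): 1000 + j4492 → |·| = √(1000²+4492²) = √21178064 ≈ 4602, ∠ = arctan(4492/1000) ≈ 77.45°
pole (s+20): 20 + j4492 → |·| = √(20²+4492²) = √20178464 ≈ 4492, ∠ = arctan(4492/20) ≈ 89.74°
pole (s+250): 250 + j4492 → |·| = √(250²+4492²) = √20240564 ≈ 4499, ∠ = arctan(4492/250) ≈ 86.81°
|L| = 5 · 4602 / 2.021e+07 ≈ 0.0011385
Gain = 20 log₁₀(0.0011385) ≈ -58.87 dB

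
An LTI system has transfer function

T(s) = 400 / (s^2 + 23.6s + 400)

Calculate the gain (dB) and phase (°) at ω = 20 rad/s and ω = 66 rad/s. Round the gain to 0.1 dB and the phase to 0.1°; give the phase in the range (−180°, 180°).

ω = 20: -1.4 dB, -90.0°; ω = 66: -20.5 dB, -158.5°

At s = jω = j20:
quadratic: (j20)² + 23.6·j20 + 400 = 0 + j472 → |·| ≈ 472, ∠ ≈ 90.00°
|T| = 400 / 472 ≈ 0.84746
Gain = 20 log₁₀(0.84746) ≈ -1.44 dB
∠T = 0.00° − 90.00° = -90.00°

At s = jω = j66:
quadratic: (j66)² + 23.6·j66 + 400 = -3956 + j1557.6 → |·| ≈ 4251.6, ∠ ≈ 158.51°
|T| = 400 / 4251.6 ≈ 0.094082
Gain = 20 log₁₀(0.094082) ≈ -20.53 dB
∠T = 0.00° − 158.51° = -158.51°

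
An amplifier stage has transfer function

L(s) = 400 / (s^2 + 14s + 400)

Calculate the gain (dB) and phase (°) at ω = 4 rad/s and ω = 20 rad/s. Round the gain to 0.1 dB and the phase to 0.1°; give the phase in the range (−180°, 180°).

At s = jω = j4:
quadratic: (j4)² + 14·j4 + 400 = 384 + j56 → |·| ≈ 388.06, ∠ ≈ 8.30°
|L| = 400 / 388.06 ≈ 1.0308
Gain = 20 log₁₀(1.0308) ≈ 0.26 dB
∠L = 0.00° − 8.30° = -8.30°

At s = jω = j20:
quadratic: (j20)² + 14·j20 + 400 = 0 + j280 → |·| ≈ 280, ∠ ≈ 90.00°
|L| = 400 / 280 ≈ 1.4286
Gain = 20 log₁₀(1.4286) ≈ 3.10 dB
∠L = 0.00° − 90.00° = -90.00°

ω = 4: 0.3 dB, -8.3°; ω = 20: 3.1 dB, -90.0°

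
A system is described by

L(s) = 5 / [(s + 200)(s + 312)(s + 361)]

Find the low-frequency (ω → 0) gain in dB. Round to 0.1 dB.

L(0) = 5 / (200·312·361) ≈ 2.2196e-07
20 log₁₀(2.2196e-07) ≈ -133.07 dB

-133.1 dB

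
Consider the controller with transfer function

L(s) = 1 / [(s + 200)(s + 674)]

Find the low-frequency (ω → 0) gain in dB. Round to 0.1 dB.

L(0) = 1 / (200·674) ≈ 7.4184e-06
20 log₁₀(7.4184e-06) ≈ -102.59 dB

-102.6 dB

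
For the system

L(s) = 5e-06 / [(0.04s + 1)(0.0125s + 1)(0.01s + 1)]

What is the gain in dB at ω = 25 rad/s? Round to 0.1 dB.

-109.7 dB

At ω = 25 rad/s:
pole (1 + j25·0.04) = 1 + j1 → |·| ≈ 1.4142, ∠ ≈ 45.00°
pole (1 + j25·0.0125) = 1 + j0.3125 → |·| ≈ 1.0477, ∠ ≈ 17.35°
pole (1 + j25·0.01) = 1 + j0.25 → |·| ≈ 1.0308, ∠ ≈ 14.04°
|L| = 5e-06 · 1 / (1.4142 · 1.0477 · 1.0308) ≈ 3.2738e-06
Gain = 20 log₁₀(3.2738e-06) ≈ -109.70 dB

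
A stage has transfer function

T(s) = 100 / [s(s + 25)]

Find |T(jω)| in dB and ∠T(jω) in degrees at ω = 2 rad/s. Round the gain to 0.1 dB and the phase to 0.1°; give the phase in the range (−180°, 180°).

6.0 dB, -94.6°

At s = jω = j2:
pole (s+25): 25 + j2 → |·| = √(25²+2²) = √629 ≈ 25.08, ∠ = arctan(2/25) ≈ 4.57°
pole at origin: |s| = 2, ∠ = 90.00° (in denominator)
|T| = 100 / 50.16 ≈ 1.9936
Gain = 20 log₁₀(1.9936) ≈ 5.99 dB
∠T = 0.00° − 94.57° = -94.57°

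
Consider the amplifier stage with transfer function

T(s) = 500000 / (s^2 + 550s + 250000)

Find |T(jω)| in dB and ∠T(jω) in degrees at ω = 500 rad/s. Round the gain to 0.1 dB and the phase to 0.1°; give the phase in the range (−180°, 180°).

At s = jω = j500:
quadratic: (j500)² + 550·j500 + 250000 = 0 + j275000 → |·| ≈ 2.75e+05, ∠ ≈ 90.00°
|T| = 500000 / 2.75e+05 ≈ 1.8182
Gain = 20 log₁₀(1.8182) ≈ 5.19 dB
∠T = 0.00° − 90.00° = -90.00°

5.2 dB, -90.0°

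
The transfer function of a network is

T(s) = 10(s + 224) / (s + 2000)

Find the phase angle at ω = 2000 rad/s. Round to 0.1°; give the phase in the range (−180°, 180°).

38.6°

At s = jω = j2000:
zero (s+224): 224 + j2000 → |·| = √(224²+2000²) = √4050176 ≈ 2012.5, ∠ = arctan(2000/224) ≈ 83.61°
pole (s+2000): 2000 + j2000 → |·| = √(2000²+2000²) = √8000000 ≈ 2828.4, ∠ = arctan(2000/2000) ≈ 45.00°
∠T = 83.61° − 45.00° = 38.61°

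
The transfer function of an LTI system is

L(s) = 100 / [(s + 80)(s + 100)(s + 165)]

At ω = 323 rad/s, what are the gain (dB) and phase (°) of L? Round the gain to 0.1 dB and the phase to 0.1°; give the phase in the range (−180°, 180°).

-112.2 dB, 148.2°

At s = jω = j323:
pole (s+80): 80 + j323 → |·| = √(80²+323²) = √110729 ≈ 332.76, ∠ = arctan(323/80) ≈ 76.09°
pole (s+100): 100 + j323 → |·| = √(100²+323²) = √114329 ≈ 338.13, ∠ = arctan(323/100) ≈ 72.80°
pole (s+165): 165 + j323 → |·| = √(165²+323²) = √131554 ≈ 362.7, ∠ = arctan(323/165) ≈ 62.94°
|L| = 100 / 4.081e+07 ≈ 2.4504e-06
Gain = 20 log₁₀(2.4504e-06) ≈ -112.22 dB
∠L = 0.00° − 211.83° = -211.83° ≡ 148.17° (principal value)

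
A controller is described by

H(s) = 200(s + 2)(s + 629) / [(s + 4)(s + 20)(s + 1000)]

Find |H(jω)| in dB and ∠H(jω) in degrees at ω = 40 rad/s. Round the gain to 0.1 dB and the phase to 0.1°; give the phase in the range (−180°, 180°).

At s = jω = j40:
zero (s+2): 2 + j40 → |·| = √(2²+40²) = √1604 ≈ 40.05, ∠ = arctan(40/2) ≈ 87.14°
zero (s+629): 629 + j40 → |·| = √(629²+40²) = √397241 ≈ 630.27, ∠ = arctan(40/629) ≈ 3.64°
pole (s+4): 4 + j40 → |·| = √(4²+40²) = √1616 ≈ 40.2, ∠ = arctan(40/4) ≈ 84.29°
pole (s+20): 20 + j40 → |·| = √(20²+40²) = √2000 ≈ 44.721, ∠ = arctan(40/20) ≈ 63.43°
pole (s+1000): 1000 + j40 → |·| = √(1000²+40²) = √1001600 ≈ 1000.8, ∠ = arctan(40/1000) ≈ 2.29°
|H| = 200 · 25242 / 1.7992e+06 ≈ 2.8059
Gain = 20 log₁₀(2.8059) ≈ 8.96 dB
∠H = 90.78° − 150.01° = -59.23°

9.0 dB, -59.2°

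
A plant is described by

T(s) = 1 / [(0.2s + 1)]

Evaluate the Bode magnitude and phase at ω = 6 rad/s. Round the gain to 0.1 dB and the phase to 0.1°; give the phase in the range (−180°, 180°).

-3.9 dB, -50.2°

At ω = 6 rad/s:
pole (1 + j6·0.2) = 1 + j1.2 → |·| ≈ 1.562, ∠ ≈ 50.19°
|T| = 1 · 1 / (1.562) ≈ 0.6402
Gain = 20 log₁₀(0.6402) ≈ -3.87 dB
∠T = (0°) − (50.19°) = -50.19°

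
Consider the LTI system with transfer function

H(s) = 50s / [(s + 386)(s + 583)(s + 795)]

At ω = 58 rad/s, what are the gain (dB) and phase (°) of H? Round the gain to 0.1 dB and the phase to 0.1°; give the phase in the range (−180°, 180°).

-96.0 dB, 71.6°

At s = jω = j58:
zero at origin: s = j58 → |·| = 58, ∠ = 90.00°
pole (s+386): 386 + j58 → |·| = √(386²+58²) = √152360 ≈ 390.33, ∠ = arctan(58/386) ≈ 8.55°
pole (s+583): 583 + j58 → |·| = √(583²+58²) = √343253 ≈ 585.88, ∠ = arctan(58/583) ≈ 5.68°
pole (s+795): 795 + j58 → |·| = √(795²+58²) = √635389 ≈ 797.11, ∠ = arctan(58/795) ≈ 4.17°
|H| = 50 · 58 / 1.8229e+08 ≈ 1.5909e-05
Gain = 20 log₁₀(1.5909e-05) ≈ -95.97 dB
∠H = 90.00° − 18.40° = 71.60°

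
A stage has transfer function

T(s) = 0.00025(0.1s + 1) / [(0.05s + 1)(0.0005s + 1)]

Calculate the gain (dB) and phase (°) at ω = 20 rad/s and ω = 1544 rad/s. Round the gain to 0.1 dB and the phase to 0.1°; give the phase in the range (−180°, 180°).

At ω = 20 rad/s:
zero (1 + j20·0.1) = 1 + j2 → |·| ≈ 2.2361, ∠ ≈ 63.43°
pole (1 + j20·0.05) = 1 + j1 → |·| ≈ 1.4142, ∠ ≈ 45.00°
pole (1 + j20·0.0005) = 1 + j0.01 → |·| ≈ 1, ∠ ≈ 0.57°
|T| = 0.00025 · 2.2361 / (1.4142 · 1) ≈ 0.00039529
Gain = 20 log₁₀(0.00039529) ≈ -68.06 dB
∠T = (63.43°) − (45.00° + 0.57°) = 17.86°

At ω = 1544 rad/s:
zero (1 + j1544·0.1) = 1 + j154.4 → |·| ≈ 154.4, ∠ ≈ 89.63°
pole (1 + j1544·0.05) = 1 + j77.2 → |·| ≈ 77.206, ∠ ≈ 89.26°
pole (1 + j1544·0.0005) = 1 + j0.772 → |·| ≈ 1.2633, ∠ ≈ 37.67°
|T| = 0.00025 · 154.4 / (77.206 · 1.2633) ≈ 0.00039576
Gain = 20 log₁₀(0.00039576) ≈ -68.05 dB
∠T = (89.63°) − (89.26° + 37.67°) = -37.30°

ω = 20: -68.1 dB, 17.9°; ω = 1544: -68.1 dB, -37.3°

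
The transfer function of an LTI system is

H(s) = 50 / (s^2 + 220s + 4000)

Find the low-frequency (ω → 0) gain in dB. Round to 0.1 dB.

H(0) = 50 / 4000 = 0.0125
20 log₁₀(0.0125) ≈ -38.06 dB

-38.1 dB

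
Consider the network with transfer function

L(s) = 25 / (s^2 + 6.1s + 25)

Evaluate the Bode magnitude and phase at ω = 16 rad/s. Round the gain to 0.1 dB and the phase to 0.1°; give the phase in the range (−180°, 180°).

At s = jω = j16:
quadratic: (j16)² + 6.1·j16 + 25 = -231 + j97.6 → |·| ≈ 250.77, ∠ ≈ 157.10°
|L| = 25 / 250.77 ≈ 0.099693
Gain = 20 log₁₀(0.099693) ≈ -20.03 dB
∠L = 0.00° − 157.10° = -157.10°

-20.0 dB, -157.1°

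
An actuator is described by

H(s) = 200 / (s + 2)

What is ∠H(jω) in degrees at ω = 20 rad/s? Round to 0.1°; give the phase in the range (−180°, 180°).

Substitute s = j20:
Numerator: 200 = 200 + j0
Denominator: (j20) + 2 = 2 + j20
|N| = √(200² + 0²) ≈ 200, ∠N ≈ 0.00°
|D| = √(2² + 20²) ≈ 20.1, ∠D ≈ 84.29°
∠H = 0.00° − 84.29° = -84.29°

-84.3°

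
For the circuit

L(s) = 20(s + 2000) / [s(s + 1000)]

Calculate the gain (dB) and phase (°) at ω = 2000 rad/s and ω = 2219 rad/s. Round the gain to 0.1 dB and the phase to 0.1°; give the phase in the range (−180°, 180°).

ω = 2000: -38.0 dB, -108.4°; ω = 2219: -39.1 dB, -107.8°

At s = jω = j2000:
zero (s+2000): 2000 + j2000 → |·| = √(2000²+2000²) = √8000000 ≈ 2828.4, ∠ = arctan(2000/2000) ≈ 45.00°
pole (s+1000): 1000 + j2000 → |·| = √(1000²+2000²) = √5000000 ≈ 2236.1, ∠ = arctan(2000/1000) ≈ 63.43°
pole at origin: |s| = 2000, ∠ = 90.00° (in denominator)
|L| = 20 · 2828.4 / 4.4722e+06 ≈ 0.012649
Gain = 20 log₁₀(0.012649) ≈ -37.96 dB
∠L = 45.00° − 153.43° = -108.43°

At s = jω = j2219:
zero (s+2000): 2000 + j2219 → |·| = √(2000²+2219²) = √8923961 ≈ 2987.3, ∠ = arctan(2219/2000) ≈ 47.97°
pole (s+1000): 1000 + j2219 → |·| = √(1000²+2219²) = √5923961 ≈ 2433.9, ∠ = arctan(2219/1000) ≈ 65.74°
pole at origin: |s| = 2219, ∠ = 90.00° (in denominator)
|L| = 20 · 2987.3 / 5.4008e+06 ≈ 0.011062
Gain = 20 log₁₀(0.011062) ≈ -39.12 dB
∠L = 47.97° − 155.74° = -107.77°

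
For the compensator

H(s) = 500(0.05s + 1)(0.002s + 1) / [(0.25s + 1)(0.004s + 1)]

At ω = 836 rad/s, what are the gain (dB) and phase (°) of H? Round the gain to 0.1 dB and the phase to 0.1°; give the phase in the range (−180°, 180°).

34.9 dB, -15.3°

At ω = 836 rad/s:
zero (1 + j836·0.05) = 1 + j41.8 → |·| ≈ 41.812, ∠ ≈ 88.63°
zero (1 + j836·0.002) = 1 + j1.672 → |·| ≈ 1.9482, ∠ ≈ 59.12°
pole (1 + j836·0.25) = 1 + j209 → |·| ≈ 209, ∠ ≈ 89.73°
pole (1 + j836·0.004) = 1 + j3.344 → |·| ≈ 3.4903, ∠ ≈ 73.35°
|H| = 500 · 41.812 · 1.9482 / (209 · 3.4903) ≈ 55.834
Gain = 20 log₁₀(55.834) ≈ 34.94 dB
∠H = (88.63° + 59.12°) − (89.73° + 73.35°) = -15.33°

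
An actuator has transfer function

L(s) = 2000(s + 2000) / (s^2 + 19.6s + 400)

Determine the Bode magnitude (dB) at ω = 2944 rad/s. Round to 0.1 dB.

At s = jω = j2944:
zero (s+2000): 2000 + j2944 → |·| = √(2000²+2944²) = √12667136 ≈ 3559.1, ∠ = arctan(2944/2000) ≈ 55.81°
quadratic: (j2944)² + 19.6·j2944 + 400 = -8666736 + j57702.4 → |·| ≈ 8.6669e+06, ∠ ≈ 179.62°
|L| = 2000 · 3559.1 / 8.6669e+06 ≈ 0.82131
Gain = 20 log₁₀(0.82131) ≈ -1.71 dB

-1.7 dB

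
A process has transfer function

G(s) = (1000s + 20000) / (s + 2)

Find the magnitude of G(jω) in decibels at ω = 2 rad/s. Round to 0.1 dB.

Substitute s = j2:
Numerator: 1000(j2) + 20000 = 20000 + j2000
Denominator: (j2) + 2 = 2 + j2
|N| = √(20000² + 2000²) ≈ 20100, ∠N ≈ 5.71°
|D| = √(2² + 2²) ≈ 2.8284, ∠D ≈ 45.00°
|G| = 20100 / 2.8284 ≈ 7106.5
Gain = 20 log₁₀(7106.5) ≈ 77.03 dB

77.0 dB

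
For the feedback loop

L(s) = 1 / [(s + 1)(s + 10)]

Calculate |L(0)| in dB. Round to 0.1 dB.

L(0) = 1 / (1·10) = 0.1
20 log₁₀(0.1) ≈ -20.00 dB

-20.0 dB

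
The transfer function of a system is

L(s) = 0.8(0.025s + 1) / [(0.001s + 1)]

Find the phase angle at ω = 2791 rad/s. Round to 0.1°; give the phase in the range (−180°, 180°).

At ω = 2791 rad/s:
zero (1 + j2791·0.025) = 1 + j69.775 → |·| ≈ 69.782, ∠ ≈ 89.18°
pole (1 + j2791·0.001) = 1 + j2.791 → |·| ≈ 2.9647, ∠ ≈ 70.29°
∠L = (89.18°) − (70.29°) = 18.89°

18.9°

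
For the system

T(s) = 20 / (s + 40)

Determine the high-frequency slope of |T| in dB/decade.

-20 dB/decade

Each pole contributes −20 dB/decade at high frequency; each zero contributes +20 dB/decade.
Net: 0 zero(s) − 1 pole(s) → -20 dB/decade.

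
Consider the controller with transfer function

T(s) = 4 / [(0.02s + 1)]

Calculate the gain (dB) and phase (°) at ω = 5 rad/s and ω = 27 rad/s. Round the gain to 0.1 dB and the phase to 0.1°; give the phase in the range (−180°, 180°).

At ω = 5 rad/s:
pole (1 + j5·0.02) = 1 + j0.1 → |·| ≈ 1.005, ∠ ≈ 5.71°
|T| = 4 · 1 / (1.005) ≈ 3.9801
Gain = 20 log₁₀(3.9801) ≈ 12.00 dB
∠T = (0°) − (5.71°) = -5.71°

At ω = 27 rad/s:
pole (1 + j27·0.02) = 1 + j0.54 → |·| ≈ 1.1365, ∠ ≈ 28.37°
|T| = 4 · 1 / (1.1365) ≈ 3.5196
Gain = 20 log₁₀(3.5196) ≈ 10.93 dB
∠T = (0°) − (28.37°) = -28.37°

ω = 5: 12.0 dB, -5.7°; ω = 27: 10.9 dB, -28.4°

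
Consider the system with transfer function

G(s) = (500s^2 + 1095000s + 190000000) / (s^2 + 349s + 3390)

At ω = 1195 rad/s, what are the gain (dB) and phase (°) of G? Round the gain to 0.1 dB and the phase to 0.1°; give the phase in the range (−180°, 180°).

Substitute s = j1195:
Numerator: 500(j1195)^2 + 1095000(j1195) + 190000000 = -524012500 + j1308525000
Denominator: (j1195)^2 + 349(j1195) + 3390 = -1424635 + j417055
|N| = √(524012500² + 1308525000²) ≈ 1.4095e+09, ∠N ≈ 111.82°
|D| = √(1424635² + 417055²) ≈ 1.4844e+06, ∠D ≈ 163.68°
|G| = 1.4095e+09 / 1.4844e+06 ≈ 949.54
Gain = 20 log₁₀(949.54) ≈ 59.55 dB
∠G = 111.82° − 163.68° = -51.86°

59.6 dB, -51.9°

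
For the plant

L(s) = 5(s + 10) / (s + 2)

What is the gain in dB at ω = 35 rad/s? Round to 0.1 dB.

14.3 dB

At s = jω = j35:
zero (s+10): 10 + j35 → |·| = √(10²+35²) = √1325 ≈ 36.401, ∠ = arctan(35/10) ≈ 74.05°
pole (s+2): 2 + j35 → |·| = √(2²+35²) = √1229 ≈ 35.057, ∠ = arctan(35/2) ≈ 86.73°
|L| = 5 · 36.401 / 35.057 ≈ 5.1917
Gain = 20 log₁₀(5.1917) ≈ 14.31 dB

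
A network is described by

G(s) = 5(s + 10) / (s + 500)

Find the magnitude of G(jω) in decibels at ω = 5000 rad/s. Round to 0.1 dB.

At s = jω = j5000:
zero (s+10): 10 + j5000 → |·| = √(10²+5000²) = √25000100 ≈ 5000, ∠ = arctan(5000/10) ≈ 89.89°
pole (s+500): 500 + j5000 → |·| = √(500²+5000²) = √25250000 ≈ 5024.9, ∠ = arctan(5000/500) ≈ 84.29°
|G| = 5 · 5000 / 5024.9 ≈ 4.9752
Gain = 20 log₁₀(4.9752) ≈ 13.94 dB

13.9 dB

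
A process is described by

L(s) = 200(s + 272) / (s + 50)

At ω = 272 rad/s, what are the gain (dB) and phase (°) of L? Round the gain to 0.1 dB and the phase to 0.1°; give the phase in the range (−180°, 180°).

48.9 dB, -34.6°

At s = jω = j272:
zero (s+272): 272 + j272 → |·| = √(272²+272²) = √147968 ≈ 384.67, ∠ = arctan(272/272) ≈ 45.00°
pole (s+50): 50 + j272 → |·| = √(50²+272²) = √76484 ≈ 276.56, ∠ = arctan(272/50) ≈ 79.58°
|L| = 200 · 384.67 / 276.56 ≈ 278.18
Gain = 20 log₁₀(278.18) ≈ 48.89 dB
∠L = 45.00° − 79.58° = -34.58°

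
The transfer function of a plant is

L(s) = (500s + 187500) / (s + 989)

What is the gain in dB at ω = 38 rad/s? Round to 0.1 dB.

45.6 dB

Substitute s = j38:
Numerator: 500(j38) + 187500 = 187500 + j19000
Denominator: (j38) + 989 = 989 + j38
|N| = √(187500² + 19000²) ≈ 1.8846e+05, ∠N ≈ 5.79°
|D| = √(989² + 38²) ≈ 989.73, ∠D ≈ 2.20°
|L| = 1.8846e+05 / 989.73 ≈ 190.42
Gain = 20 log₁₀(190.42) ≈ 45.59 dB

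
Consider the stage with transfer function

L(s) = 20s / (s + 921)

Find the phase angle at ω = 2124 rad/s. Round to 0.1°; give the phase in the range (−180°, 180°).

23.4°

At s = jω = j2124:
zero at origin: s = j2124 → |·| = 2124, ∠ = 90.00°
pole (s+921): 921 + j2124 → |·| = √(921²+2124²) = √5359617 ≈ 2315.1, ∠ = arctan(2124/921) ≈ 66.56°
∠L = 90.00° − 66.56° = 23.44°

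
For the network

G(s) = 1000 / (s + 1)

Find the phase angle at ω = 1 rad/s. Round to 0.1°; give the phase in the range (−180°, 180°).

-45.0°

At s = jω = j1:
pole (s+1): 1 + j1 → |·| = √(1²+1²) = √2 ≈ 1.4142, ∠ = arctan(1/1) ≈ 45.00°
∠G = 0.00° − 45.00° = -45.00°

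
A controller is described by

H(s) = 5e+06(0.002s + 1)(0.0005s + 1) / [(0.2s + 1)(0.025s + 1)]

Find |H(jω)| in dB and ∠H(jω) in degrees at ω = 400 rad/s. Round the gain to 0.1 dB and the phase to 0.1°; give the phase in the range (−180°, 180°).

At ω = 400 rad/s:
zero (1 + j400·0.002) = 1 + j0.8 → |·| ≈ 1.2806, ∠ ≈ 38.66°
zero (1 + j400·0.0005) = 1 + j0.2 → |·| ≈ 1.0198, ∠ ≈ 11.31°
pole (1 + j400·0.2) = 1 + j80 → |·| ≈ 80.006, ∠ ≈ 89.28°
pole (1 + j400·0.025) = 1 + j10 → |·| ≈ 10.05, ∠ ≈ 84.29°
|H| = 5e+06 · 1.2806 · 1.0198 / (80.006 · 10.05) ≈ 8121
Gain = 20 log₁₀(8121) ≈ 78.19 dB
∠H = (38.66° + 11.31°) − (89.28° + 84.29°) = -123.60°

78.2 dB, -123.6°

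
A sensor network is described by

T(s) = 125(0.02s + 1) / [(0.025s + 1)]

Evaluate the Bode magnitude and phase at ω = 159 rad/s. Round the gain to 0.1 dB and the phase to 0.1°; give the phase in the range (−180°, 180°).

40.1 dB, -3.3°

At ω = 159 rad/s:
zero (1 + j159·0.02) = 1 + j3.18 → |·| ≈ 3.3335, ∠ ≈ 72.54°
pole (1 + j159·0.025) = 1 + j3.975 → |·| ≈ 4.0989, ∠ ≈ 75.88°
|T| = 125 · 3.3335 / (4.0989) ≈ 101.66
Gain = 20 log₁₀(101.66) ≈ 40.14 dB
∠T = (72.54°) − (75.88°) = -3.34°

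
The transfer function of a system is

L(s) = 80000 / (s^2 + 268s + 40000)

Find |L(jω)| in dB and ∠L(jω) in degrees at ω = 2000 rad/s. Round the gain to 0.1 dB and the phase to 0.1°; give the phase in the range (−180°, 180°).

At s = jω = j2000:
quadratic: (j2000)² + 268·j2000 + 40000 = -3960000 + j536000 → |·| ≈ 3.9961e+06, ∠ ≈ 172.29°
|L| = 80000 / 3.9961e+06 ≈ 0.02002
Gain = 20 log₁₀(0.02002) ≈ -33.97 dB
∠L = 0.00° − 172.29° = -172.29°

-34.0 dB, -172.3°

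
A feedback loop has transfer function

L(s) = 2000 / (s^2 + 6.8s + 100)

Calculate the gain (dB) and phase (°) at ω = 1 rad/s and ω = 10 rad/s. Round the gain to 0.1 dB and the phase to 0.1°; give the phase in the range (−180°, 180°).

ω = 1: 26.1 dB, -3.9°; ω = 10: 29.4 dB, -90.0°

At s = jω = j1:
quadratic: (j1)² + 6.8·j1 + 100 = 99 + j6.8 → |·| ≈ 99.233, ∠ ≈ 3.93°
|L| = 2000 / 99.233 ≈ 20.155
Gain = 20 log₁₀(20.155) ≈ 26.09 dB
∠L = 0.00° − 3.93° = -3.93°

At s = jω = j10:
quadratic: (j10)² + 6.8·j10 + 100 = 0 + j68 → |·| ≈ 68, ∠ ≈ 90.00°
|L| = 2000 / 68 ≈ 29.412
Gain = 20 log₁₀(29.412) ≈ 29.37 dB
∠L = 0.00° − 90.00° = -90.00°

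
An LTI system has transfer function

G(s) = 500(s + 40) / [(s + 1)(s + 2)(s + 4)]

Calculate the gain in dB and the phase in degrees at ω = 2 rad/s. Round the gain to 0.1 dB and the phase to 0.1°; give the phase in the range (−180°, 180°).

At s = jω = j2:
zero (s+40): 40 + j2 → |·| = √(40²+2²) = √1604 ≈ 40.05, ∠ = arctan(2/40) ≈ 2.86°
pole (s+1): 1 + j2 → |·| = √(1²+2²) = √5 ≈ 2.2361, ∠ = arctan(2/1) ≈ 63.43°
pole (s+2): 2 + j2 → |·| = √(2²+2²) = √8 ≈ 2.8284, ∠ = arctan(2/2) ≈ 45.00°
pole (s+4): 4 + j2 → |·| = √(4²+2²) = √20 ≈ 4.4721, ∠ = arctan(2/4) ≈ 26.57°
|G| = 500 · 40.05 / 28.284 ≈ 708
Gain = 20 log₁₀(708) ≈ 57.00 dB
∠G = 2.86° − 135.00° = -132.14°

57.0 dB, -132.1°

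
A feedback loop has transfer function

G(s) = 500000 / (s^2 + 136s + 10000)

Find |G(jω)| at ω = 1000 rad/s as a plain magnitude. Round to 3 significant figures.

At s = jω = j1000:
quadratic: (j1000)² + 136·j1000 + 10000 = -990000 + j136000 → |·| ≈ 9.993e+05, ∠ ≈ 172.18°
|G| = 500000 / 9.993e+05 ≈ 0.50035

0.500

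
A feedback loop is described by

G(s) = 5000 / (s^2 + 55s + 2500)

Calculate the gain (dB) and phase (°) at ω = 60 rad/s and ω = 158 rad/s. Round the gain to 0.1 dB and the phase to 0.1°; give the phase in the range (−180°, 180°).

At s = jω = j60:
quadratic: (j60)² + 55·j60 + 2500 = -1100 + j3300 → |·| ≈ 3478.5, ∠ ≈ 108.43°
|G| = 5000 / 3478.5 ≈ 1.4374
Gain = 20 log₁₀(1.4374) ≈ 3.15 dB
∠G = 0.00° − 108.43° = -108.43°

At s = jω = j158:
quadratic: (j158)² + 55·j158 + 2500 = -22464 + j8690 → |·| ≈ 24086, ∠ ≈ 158.85°
|G| = 5000 / 24086 ≈ 0.20759
Gain = 20 log₁₀(0.20759) ≈ -13.66 dB
∠G = 0.00° − 158.85° = -158.85°

ω = 60: 3.2 dB, -108.4°; ω = 158: -13.7 dB, -158.9°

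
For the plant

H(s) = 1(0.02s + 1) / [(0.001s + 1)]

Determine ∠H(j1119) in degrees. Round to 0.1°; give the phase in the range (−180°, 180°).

39.2°

At ω = 1119 rad/s:
zero (1 + j1119·0.02) = 1 + j22.38 → |·| ≈ 22.402, ∠ ≈ 87.44°
pole (1 + j1119·0.001) = 1 + j1.119 → |·| ≈ 1.5007, ∠ ≈ 48.21°
∠H = (87.44°) − (48.21°) = 39.23°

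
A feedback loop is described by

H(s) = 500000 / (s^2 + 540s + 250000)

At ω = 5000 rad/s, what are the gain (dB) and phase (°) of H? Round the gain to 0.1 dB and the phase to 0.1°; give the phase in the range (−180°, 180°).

-33.9 dB, -173.8°

At s = jω = j5000:
quadratic: (j5000)² + 540·j5000 + 250000 = -24750000 + j2700000 → |·| ≈ 2.4897e+07, ∠ ≈ 173.77°
|H| = 500000 / 2.4897e+07 ≈ 0.020083
Gain = 20 log₁₀(0.020083) ≈ -33.94 dB
∠H = 0.00° − 173.77° = -173.77°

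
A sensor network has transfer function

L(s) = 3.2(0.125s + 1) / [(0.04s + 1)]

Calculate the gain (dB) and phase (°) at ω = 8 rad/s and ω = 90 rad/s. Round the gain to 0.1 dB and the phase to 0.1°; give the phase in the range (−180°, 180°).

ω = 8: 12.7 dB, 27.3°; ω = 90: 19.7 dB, 10.4°

At ω = 8 rad/s:
zero (1 + j8·0.125) = 1 + j1 → |·| ≈ 1.4142, ∠ ≈ 45.00°
pole (1 + j8·0.04) = 1 + j0.32 → |·| ≈ 1.05, ∠ ≈ 17.74°
|L| = 3.2 · 1.4142 / (1.05) ≈ 4.3099
Gain = 20 log₁₀(4.3099) ≈ 12.69 dB
∠L = (45.00°) − (17.74°) = 27.26°

At ω = 90 rad/s:
zero (1 + j90·0.125) = 1 + j11.25 → |·| ≈ 11.294, ∠ ≈ 84.92°
pole (1 + j90·0.04) = 1 + j3.6 → |·| ≈ 3.7363, ∠ ≈ 74.48°
|L| = 3.2 · 11.294 / (3.7363) ≈ 9.6729
Gain = 20 log₁₀(9.6729) ≈ 19.71 dB
∠L = (84.92°) − (74.48°) = 10.44°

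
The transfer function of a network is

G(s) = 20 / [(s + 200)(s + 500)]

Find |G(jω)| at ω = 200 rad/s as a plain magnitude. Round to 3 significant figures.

0.000131

At s = jω = j200:
pole (s+200): 200 + j200 → |·| = √(200²+200²) = √80000 ≈ 282.84, ∠ = arctan(200/200) ≈ 45.00°
pole (s+500): 500 + j200 → |·| = √(500²+200²) = √290000 ≈ 538.52, ∠ = arctan(200/500) ≈ 21.80°
|G| = 20 / 1.5231e+05 ≈ 0.00013131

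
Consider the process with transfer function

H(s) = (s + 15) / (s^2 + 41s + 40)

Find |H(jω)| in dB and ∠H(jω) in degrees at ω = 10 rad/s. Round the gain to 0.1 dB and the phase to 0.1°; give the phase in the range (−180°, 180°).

-27.2 dB, -64.6°

Substitute s = j10:
Numerator: (j10) + 15 = 15 + j10
Denominator: (j10)^2 + 41(j10) + 40 = -60 + j410
|N| = √(15² + 10²) ≈ 18.028, ∠N ≈ 33.69°
|D| = √(60² + 410²) ≈ 414.37, ∠D ≈ 98.33°
|H| = 18.028 / 414.37 ≈ 0.043507
Gain = 20 log₁₀(0.043507) ≈ -27.23 dB
∠H = 33.69° − 98.33° = -64.64°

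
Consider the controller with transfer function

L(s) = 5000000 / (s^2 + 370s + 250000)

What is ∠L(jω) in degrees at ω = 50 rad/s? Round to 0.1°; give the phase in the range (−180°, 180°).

At s = jω = j50:
quadratic: (j50)² + 370·j50 + 250000 = 247500 + j18500 → |·| ≈ 2.4819e+05, ∠ ≈ 4.27°
∠L = 0.00° − 4.27° = -4.27°

-4.3°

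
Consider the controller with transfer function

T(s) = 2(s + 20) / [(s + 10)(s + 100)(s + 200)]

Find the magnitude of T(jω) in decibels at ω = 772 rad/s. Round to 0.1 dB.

At s = jω = j772:
zero (s+20): 20 + j772 → |·| = √(20²+772²) = √596384 ≈ 772.26, ∠ = arctan(772/20) ≈ 88.52°
pole (s+10): 10 + j772 → |·| = √(10²+772²) = √596084 ≈ 772.06, ∠ = arctan(772/10) ≈ 89.26°
pole (s+100): 100 + j772 → |·| = √(100²+772²) = √605984 ≈ 778.45, ∠ = arctan(772/100) ≈ 82.62°
pole (s+200): 200 + j772 → |·| = √(200²+772²) = √635984 ≈ 797.49, ∠ = arctan(772/200) ≈ 75.48°
|T| = 2 · 772.26 / 4.793e+08 ≈ 3.2224e-06
Gain = 20 log₁₀(3.2224e-06) ≈ -109.84 dB

-109.8 dB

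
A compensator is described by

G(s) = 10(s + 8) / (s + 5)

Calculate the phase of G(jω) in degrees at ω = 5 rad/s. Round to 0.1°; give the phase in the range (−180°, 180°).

At s = jω = j5:
zero (s+8): 8 + j5 → |·| = √(8²+5²) = √89 ≈ 9.434, ∠ = arctan(5/8) ≈ 32.01°
pole (s+5): 5 + j5 → |·| = √(5²+5²) = √50 ≈ 7.0711, ∠ = arctan(5/5) ≈ 45.00°
∠G = 32.01° − 45.00° = -12.99°

-13.0°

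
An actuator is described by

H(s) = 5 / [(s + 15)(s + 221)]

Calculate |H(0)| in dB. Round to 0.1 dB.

-56.4 dB

H(0) = 5 / (15·221) ≈ 0.0015083
20 log₁₀(0.0015083) ≈ -56.43 dB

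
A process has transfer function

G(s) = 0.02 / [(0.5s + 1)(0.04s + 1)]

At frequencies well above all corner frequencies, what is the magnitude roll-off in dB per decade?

-40 dB/decade

Each pole contributes −20 dB/decade at high frequency; each zero contributes +20 dB/decade.
Net: 0 zero(s) − 2 pole(s) → -40 dB/decade.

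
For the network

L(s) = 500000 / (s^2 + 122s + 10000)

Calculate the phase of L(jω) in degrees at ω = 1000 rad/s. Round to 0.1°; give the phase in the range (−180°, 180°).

At s = jω = j1000:
quadratic: (j1000)² + 122·j1000 + 10000 = -990000 + j122000 → |·| ≈ 9.9749e+05, ∠ ≈ 172.97°
∠L = 0.00° − 172.97° = -172.97°

-173.0°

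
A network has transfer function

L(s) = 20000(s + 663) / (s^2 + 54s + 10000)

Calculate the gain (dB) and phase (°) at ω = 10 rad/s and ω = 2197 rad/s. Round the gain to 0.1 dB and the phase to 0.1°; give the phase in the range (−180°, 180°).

ω = 10: 62.5 dB, -2.3°; ω = 2197: 19.6 dB, -105.4°

At s = jω = j10:
zero (s+663): 663 + j10 → |·| = √(663²+10²) = √439669 ≈ 663.08, ∠ = arctan(10/663) ≈ 0.86°
quadratic: (j10)² + 54·j10 + 10000 = 9900 + j540 → |·| ≈ 9914.7, ∠ ≈ 3.12°
|L| = 20000 · 663.08 / 9914.7 ≈ 1337.6
Gain = 20 log₁₀(1337.6) ≈ 62.53 dB
∠L = 0.86° − 3.12° = -2.26°

At s = jω = j2197:
zero (s+663): 663 + j2197 → |·| = √(663²+2197²) = √5266378 ≈ 2294.9, ∠ = arctan(2197/663) ≈ 73.21°
quadratic: (j2197)² + 54·j2197 + 10000 = -4816809 + j118638 → |·| ≈ 4.8183e+06, ∠ ≈ 178.59°
|L| = 20000 · 2294.9 / 4.8183e+06 ≈ 9.5258
Gain = 20 log₁₀(9.5258) ≈ 19.58 dB
∠L = 73.21° − 178.59° = -105.38°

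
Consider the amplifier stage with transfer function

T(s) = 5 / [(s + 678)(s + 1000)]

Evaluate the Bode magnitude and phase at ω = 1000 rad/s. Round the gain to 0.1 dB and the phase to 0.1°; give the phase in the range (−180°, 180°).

-110.7 dB, -100.9°

At s = jω = j1000:
pole (s+678): 678 + j1000 → |·| = √(678²+1000²) = √1459684 ≈ 1208.2, ∠ = arctan(1000/678) ≈ 55.86°
pole (s+1000): 1000 + j1000 → |·| = √(1000²+1000²) = √2000000 ≈ 1414.2, ∠ = arctan(1000/1000) ≈ 45.00°
|T| = 5 / 1.7086e+06 ≈ 2.9264e-06
Gain = 20 log₁₀(2.9264e-06) ≈ -110.67 dB
∠T = 0.00° − 100.86° = -100.86°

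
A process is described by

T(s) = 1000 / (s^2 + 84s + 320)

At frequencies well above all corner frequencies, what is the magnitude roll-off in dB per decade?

Each pole contributes −20 dB/decade at high frequency; each zero contributes +20 dB/decade.
Net: 0 zero(s) − 2 pole(s) → -40 dB/decade.

-40 dB/decade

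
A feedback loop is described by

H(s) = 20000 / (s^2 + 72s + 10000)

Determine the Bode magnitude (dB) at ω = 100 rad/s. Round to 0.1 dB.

8.9 dB

At s = jω = j100:
quadratic: (j100)² + 72·j100 + 10000 = 0 + j7200 → |·| ≈ 7200, ∠ ≈ 90.00°
|H| = 20000 / 7200 ≈ 2.7778
Gain = 20 log₁₀(2.7778) ≈ 8.87 dB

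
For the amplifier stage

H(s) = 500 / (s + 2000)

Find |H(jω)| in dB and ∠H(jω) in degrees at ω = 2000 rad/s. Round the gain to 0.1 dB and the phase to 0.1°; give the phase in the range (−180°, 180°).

-15.1 dB, -45.0°

At s = jω = j2000:
pole (s+2000): 2000 + j2000 → |·| = √(2000²+2000²) = √8000000 ≈ 2828.4, ∠ = arctan(2000/2000) ≈ 45.00°
|H| = 500 / 2828.4 ≈ 0.17678
Gain = 20 log₁₀(0.17678) ≈ -15.05 dB
∠H = 0.00° − 45.00° = -45.00°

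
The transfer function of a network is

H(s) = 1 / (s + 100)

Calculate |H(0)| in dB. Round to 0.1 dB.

-40.0 dB

H(0) = 1 / 100 = 0.01
20 log₁₀(0.01) ≈ -40.00 dB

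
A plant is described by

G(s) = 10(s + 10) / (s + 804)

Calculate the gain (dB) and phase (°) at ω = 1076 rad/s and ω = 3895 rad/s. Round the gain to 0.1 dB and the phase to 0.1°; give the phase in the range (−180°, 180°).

ω = 1076: 18.1 dB, 36.2°; ω = 3895: 19.8 dB, 11.5°

At s = jω = j1076:
zero (s+10): 10 + j1076 → |·| = √(10²+1076²) = √1157876 ≈ 1076, ∠ = arctan(1076/10) ≈ 89.47°
pole (s+804): 804 + j1076 → |·| = √(804²+1076²) = √1804192 ≈ 1343.2, ∠ = arctan(1076/804) ≈ 53.23°
|G| = 10 · 1076 / 1343.2 ≈ 8.0107
Gain = 20 log₁₀(8.0107) ≈ 18.07 dB
∠G = 89.47° − 53.23° = 36.24°

At s = jω = j3895:
zero (s+10): 10 + j3895 → |·| = √(10²+3895²) = √15171125 ≈ 3895, ∠ = arctan(3895/10) ≈ 89.85°
pole (s+804): 804 + j3895 → |·| = √(804²+3895²) = √15817441 ≈ 3977.1, ∠ = arctan(3895/804) ≈ 78.34°
|G| = 10 · 3895 / 3977.1 ≈ 9.7936
Gain = 20 log₁₀(9.7936) ≈ 19.82 dB
∠G = 89.85° − 78.34° = 11.51°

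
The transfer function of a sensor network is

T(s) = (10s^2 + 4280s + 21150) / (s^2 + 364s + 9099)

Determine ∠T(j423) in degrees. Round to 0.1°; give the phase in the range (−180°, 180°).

Substitute s = j423:
Numerator: 10(j423)^2 + 4280(j423) + 21150 = -1768140 + j1810440
Denominator: (j423)^2 + 364(j423) + 9099 = -169830 + j153972
|N| = √(1768140² + 1810440²) ≈ 2.5306e+06, ∠N ≈ 134.32°
|D| = √(169830² + 153972²) ≈ 2.2924e+05, ∠D ≈ 137.80°
∠T = 134.32° − 137.80° = -3.48°

-3.5°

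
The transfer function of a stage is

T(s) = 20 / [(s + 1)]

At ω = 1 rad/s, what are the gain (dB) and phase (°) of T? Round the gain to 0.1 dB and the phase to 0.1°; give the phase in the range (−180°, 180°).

23.0 dB, -45.0°

At ω = 1 rad/s:
pole (1 + j1·1) = 1 + j1 → |·| ≈ 1.4142, ∠ ≈ 45.00°
|T| = 20 · 1 / (1.4142) ≈ 14.142
Gain = 20 log₁₀(14.142) ≈ 23.01 dB
∠T = (0°) − (45.00°) = -45.00°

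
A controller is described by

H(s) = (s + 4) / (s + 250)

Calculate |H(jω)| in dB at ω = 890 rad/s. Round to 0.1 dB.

Substitute s = j890:
Numerator: (j890) + 4 = 4 + j890
Denominator: (j890) + 250 = 250 + j890
|N| = √(4² + 890²) ≈ 890.01, ∠N ≈ 89.74°
|D| = √(250² + 890²) ≈ 924.45, ∠D ≈ 74.31°
|H| = 890.01 / 924.45 ≈ 0.96275
Gain = 20 log₁₀(0.96275) ≈ -0.33 dB

-0.3 dB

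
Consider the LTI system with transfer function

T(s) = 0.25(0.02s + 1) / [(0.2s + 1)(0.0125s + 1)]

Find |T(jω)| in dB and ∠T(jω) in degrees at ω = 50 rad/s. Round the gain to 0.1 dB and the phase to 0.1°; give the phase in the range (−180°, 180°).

-30.5 dB, -71.3°

At ω = 50 rad/s:
zero (1 + j50·0.02) = 1 + j1 → |·| ≈ 1.4142, ∠ ≈ 45.00°
pole (1 + j50·0.2) = 1 + j10 → |·| ≈ 10.05, ∠ ≈ 84.29°
pole (1 + j50·0.0125) = 1 + j0.625 → |·| ≈ 1.1792, ∠ ≈ 32.01°
|T| = 0.25 · 1.4142 / (10.05 · 1.1792) ≈ 0.029833
Gain = 20 log₁₀(0.029833) ≈ -30.51 dB
∠T = (45.00°) − (84.29° + 32.01°) = -71.30°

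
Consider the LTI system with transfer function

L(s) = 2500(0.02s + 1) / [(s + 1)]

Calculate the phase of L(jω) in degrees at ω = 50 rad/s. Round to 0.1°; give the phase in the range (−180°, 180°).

-43.9°

At ω = 50 rad/s:
zero (1 + j50·0.02) = 1 + j1 → |·| ≈ 1.4142, ∠ ≈ 45.00°
pole (1 + j50·1) = 1 + j50 → |·| ≈ 50.01, ∠ ≈ 88.85°
∠L = (45.00°) − (88.85°) = -43.85°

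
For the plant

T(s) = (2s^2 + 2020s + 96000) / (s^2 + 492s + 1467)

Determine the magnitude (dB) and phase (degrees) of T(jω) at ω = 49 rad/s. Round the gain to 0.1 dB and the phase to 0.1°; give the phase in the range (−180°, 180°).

Substitute s = j49:
Numerator: 2(j49)^2 + 2020(j49) + 96000 = 91198 + j98980
Denominator: (j49)^2 + 492(j49) + 1467 = -934 + j24108
|N| = √(91198² + 98980²) ≈ 1.3459e+05, ∠N ≈ 47.34°
|D| = √(934² + 24108²) ≈ 24126, ∠D ≈ 92.22°
|T| = 1.3459e+05 / 24126 ≈ 5.5786
Gain = 20 log₁₀(5.5786) ≈ 14.93 dB
∠T = 47.34° − 92.22° = -44.88°

14.9 dB, -44.9°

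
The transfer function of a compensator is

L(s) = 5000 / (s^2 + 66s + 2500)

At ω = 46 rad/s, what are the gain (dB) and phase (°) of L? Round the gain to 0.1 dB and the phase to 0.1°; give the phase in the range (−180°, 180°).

At s = jω = j46:
quadratic: (j46)² + 66·j46 + 2500 = 384 + j3036 → |·| ≈ 3060.2, ∠ ≈ 82.79°
|L| = 5000 / 3060.2 ≈ 1.6339
Gain = 20 log₁₀(1.6339) ≈ 4.26 dB
∠L = 0.00° − 82.79° = -82.79°

4.3 dB, -82.8°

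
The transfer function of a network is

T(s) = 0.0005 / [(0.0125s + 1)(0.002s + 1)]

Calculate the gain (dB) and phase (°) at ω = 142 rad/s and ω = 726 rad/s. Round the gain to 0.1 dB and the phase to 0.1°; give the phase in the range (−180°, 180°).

At ω = 142 rad/s:
pole (1 + j142·0.0125) = 1 + j1.775 → |·| ≈ 2.0373, ∠ ≈ 60.60°
pole (1 + j142·0.002) = 1 + j0.284 → |·| ≈ 1.0395, ∠ ≈ 15.85°
|T| = 0.0005 · 1 / (2.0373 · 1.0395) ≈ 0.0002361
Gain = 20 log₁₀(0.0002361) ≈ -72.54 dB
∠T = (0°) − (60.60° + 15.85°) = -76.45°

At ω = 726 rad/s:
pole (1 + j726·0.0125) = 1 + j9.075 → |·| ≈ 9.1299, ∠ ≈ 83.71°
pole (1 + j726·0.002) = 1 + j1.452 → |·| ≈ 1.763, ∠ ≈ 55.44°
|T| = 0.0005 · 1 / (9.1299 · 1.763) ≈ 3.1064e-05
Gain = 20 log₁₀(3.1064e-05) ≈ -90.15 dB
∠T = (0°) − (83.71° + 55.44°) = -139.15°

ω = 142: -72.5 dB, -76.5°; ω = 726: -90.2 dB, -139.2°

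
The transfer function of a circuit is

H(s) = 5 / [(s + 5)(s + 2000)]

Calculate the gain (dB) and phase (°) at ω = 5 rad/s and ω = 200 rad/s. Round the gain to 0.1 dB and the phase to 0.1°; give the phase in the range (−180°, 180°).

ω = 5: -69.0 dB, -45.1°; ω = 200: -98.1 dB, -94.3°

At s = jω = j5:
pole (s+5): 5 + j5 → |·| = √(5²+5²) = √50 ≈ 7.0711, ∠ = arctan(5/5) ≈ 45.00°
pole (s+2000): 2000 + j5 → |·| = √(2000²+5²) = √4000025 ≈ 2000, ∠ = arctan(5/2000) ≈ 0.14°
|H| = 5 / 14142 ≈ 0.00035356
Gain = 20 log₁₀(0.00035356) ≈ -69.03 dB
∠H = 0.00° − 45.14° = -45.14°

At s = jω = j200:
pole (s+5): 5 + j200 → |·| = √(5²+200²) = √40025 ≈ 200.06, ∠ = arctan(200/5) ≈ 88.57°
pole (s+2000): 2000 + j200 → |·| = √(2000²+200²) = √4040000 ≈ 2010, ∠ = arctan(200/2000) ≈ 5.71°
|H| = 5 / 4.0212e+05 ≈ 1.2434e-05
Gain = 20 log₁₀(1.2434e-05) ≈ -98.11 dB
∠H = 0.00° − 94.28° = -94.28°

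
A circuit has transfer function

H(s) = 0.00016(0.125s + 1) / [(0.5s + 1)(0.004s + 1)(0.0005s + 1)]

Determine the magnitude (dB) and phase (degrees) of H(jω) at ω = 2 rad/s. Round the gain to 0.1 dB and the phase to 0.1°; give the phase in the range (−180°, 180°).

At ω = 2 rad/s:
zero (1 + j2·0.125) = 1 + j0.25 → |·| ≈ 1.0308, ∠ ≈ 14.04°
pole (1 + j2·0.5) = 1 + j1 → |·| ≈ 1.4142, ∠ ≈ 45.00°
pole (1 + j2·0.004) = 1 + j0.008 → |·| ≈ 1, ∠ ≈ 0.46°
pole (1 + j2·0.0005) = 1 + j0.001 → |·| ≈ 1, ∠ ≈ 0.06°
|H| = 0.00016 · 1.0308 / (1.4142 · 1 · 1) ≈ 0.00011662
Gain = 20 log₁₀(0.00011662) ≈ -78.66 dB
∠H = (14.04°) − (45.00° + 0.46° + 0.06°) = -31.48°

-78.7 dB, -31.5°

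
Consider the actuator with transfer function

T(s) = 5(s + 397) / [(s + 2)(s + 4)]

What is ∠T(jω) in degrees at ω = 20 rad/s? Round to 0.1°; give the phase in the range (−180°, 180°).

-160.1°

At s = jω = j20:
zero (s+397): 397 + j20 → |·| = √(397²+20²) = √158009 ≈ 397.5, ∠ = arctan(20/397) ≈ 2.88°
pole (s+2): 2 + j20 → |·| = √(2²+20²) = √404 ≈ 20.1, ∠ = arctan(20/2) ≈ 84.29°
pole (s+4): 4 + j20 → |·| = √(4²+20²) = √416 ≈ 20.396, ∠ = arctan(20/4) ≈ 78.69°
∠T = 2.88° − 162.98° = -160.10°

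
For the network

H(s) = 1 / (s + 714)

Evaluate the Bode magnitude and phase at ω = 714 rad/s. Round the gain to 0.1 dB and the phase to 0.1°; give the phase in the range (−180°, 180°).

-60.1 dB, -45.0°

At s = jω = j714:
pole (s+714): 714 + j714 → |·| = √(714²+714²) = √1019592 ≈ 1009.7, ∠ = arctan(714/714) ≈ 45.00°
|H| = 1 / 1009.7 ≈ 0.00099039
Gain = 20 log₁₀(0.00099039) ≈ -60.08 dB
∠H = 0.00° − 45.00° = -45.00°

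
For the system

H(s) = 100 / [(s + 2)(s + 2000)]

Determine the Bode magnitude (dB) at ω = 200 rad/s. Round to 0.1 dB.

-72.1 dB

At s = jω = j200:
pole (s+2): 2 + j200 → |·| = √(2²+200²) = √40004 ≈ 200.01, ∠ = arctan(200/2) ≈ 89.43°
pole (s+2000): 2000 + j200 → |·| = √(2000²+200²) = √4040000 ≈ 2010, ∠ = arctan(200/2000) ≈ 5.71°
|H| = 100 / 4.0202e+05 ≈ 0.00024874
Gain = 20 log₁₀(0.00024874) ≈ -72.09 dB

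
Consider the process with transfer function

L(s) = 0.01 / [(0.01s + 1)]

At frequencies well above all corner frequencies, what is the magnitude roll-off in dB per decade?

Each pole contributes −20 dB/decade at high frequency; each zero contributes +20 dB/decade.
Net: 0 zero(s) − 1 pole(s) → -20 dB/decade.

-20 dB/decade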